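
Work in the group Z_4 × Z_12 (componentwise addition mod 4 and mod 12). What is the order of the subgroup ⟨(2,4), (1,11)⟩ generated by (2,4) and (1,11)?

24

|⟨(2,4)⟩| = 6 and |⟨(1,11)⟩| = 12, so |H| is a multiple of lcm(6, 12) = 12 and divides |G| = 48.
Closing under the operation: H = {(0,0), (0,2), (0,4), (0,6), (0,8), (0,10), (1,1), (1,3), (1,5), (1,7), (1,9), (1,11), (2,0), (2,2), (2,4), (2,6), (2,8), (2,10), (3,1), (3,3), (3,5), (3,7), (3,9), (3,11)}, so |H| = 24.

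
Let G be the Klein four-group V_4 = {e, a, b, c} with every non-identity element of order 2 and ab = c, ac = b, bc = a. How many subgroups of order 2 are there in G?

3

|G| = 4 and 2 | 4, so subgroups of order 2 are possible by Lagrange.
The subgroups of order 2 are: {e, a}; {e, b}; {e, c}.
So G has 3 subgroups of order 2.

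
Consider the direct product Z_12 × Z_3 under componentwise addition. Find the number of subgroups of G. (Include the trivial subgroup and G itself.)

18

|G| = 36, so by Lagrange every subgroup order divides 36. Divisors: 1, 2, 3, 4, 6, 9, 12, 18, 36.
Subgroups by order — order 1: 1; order 2: 1; order 3: 4; order 4: 1; order 6: 4; order 9: 1; order 12: 4; order 18: 1; order 36: 1.
Total: 1 + 1 + 4 + 1 + 4 + 1 + 4 + 1 + 1 = 18.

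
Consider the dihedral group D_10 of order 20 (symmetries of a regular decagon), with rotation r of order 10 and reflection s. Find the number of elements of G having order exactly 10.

The elements of order 10 are: r, r^3, r^7, r^9.
That's 4.

4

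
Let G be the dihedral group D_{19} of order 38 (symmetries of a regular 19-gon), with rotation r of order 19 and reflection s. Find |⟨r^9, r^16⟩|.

19

|⟨r^9⟩| = 19 and |⟨r^16⟩| = 19, so |H| is a multiple of lcm(19, 19) = 19 and divides |G| = 38.
Closing under the operation: H = {e, r, r^2, r^3, r^4, r^5, r^6, r^7, r^8, r^9, r^10, r^11, r^12, r^13, r^14, r^15, r^16, r^17, r^18}, so |H| = 19.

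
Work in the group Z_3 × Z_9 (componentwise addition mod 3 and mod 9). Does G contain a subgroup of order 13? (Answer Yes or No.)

No

13 does not divide |G| = 27, so by Lagrange no subgroup of order 13 exists.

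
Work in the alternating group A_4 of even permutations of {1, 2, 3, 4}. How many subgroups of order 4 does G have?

1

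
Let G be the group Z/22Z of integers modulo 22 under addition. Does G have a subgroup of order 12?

No

12 does not divide |G| = 22, so by Lagrange no subgroup of order 12 exists.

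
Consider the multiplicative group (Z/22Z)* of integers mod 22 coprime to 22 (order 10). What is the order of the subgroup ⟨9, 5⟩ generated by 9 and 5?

5

|⟨9⟩| = 5 and |⟨5⟩| = 5, so |H| is a multiple of lcm(5, 5) = 5 and divides |G| = 10.
Closing under the operation: H = {1, 3, 5, 9, 15}, so |H| = 5.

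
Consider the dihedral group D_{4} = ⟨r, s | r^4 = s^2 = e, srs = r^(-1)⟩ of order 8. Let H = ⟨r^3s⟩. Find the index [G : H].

|⟨r^3s⟩| = 2 and |G| = 8.
By Lagrange, [G : H] = |G|/|H| = 8/2 = 4.

4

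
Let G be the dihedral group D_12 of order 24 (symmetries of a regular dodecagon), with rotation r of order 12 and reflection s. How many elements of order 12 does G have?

The elements of order 12 are: r, r^5, r^7, r^11.
That's 4.

4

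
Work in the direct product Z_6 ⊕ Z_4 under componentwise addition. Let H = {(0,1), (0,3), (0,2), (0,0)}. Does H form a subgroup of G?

|H| = 4 divides |G| = 24, consistent with Lagrange.
H contains the identity, every element's inverse is in H, and H is closed under +: it is a subgroup.
In fact H = ⟨(0,1)⟩.

Yes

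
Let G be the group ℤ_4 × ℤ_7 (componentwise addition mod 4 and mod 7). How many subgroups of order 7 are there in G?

1

|G| = 28 and 7 | 28, so subgroups of order 7 are possible by Lagrange.
The subgroups of order 7 are: {(0,0), (0,1), (0,2), (0,3), (0,4), (0,5), (0,6)}.
So G has 1 subgroup of order 7.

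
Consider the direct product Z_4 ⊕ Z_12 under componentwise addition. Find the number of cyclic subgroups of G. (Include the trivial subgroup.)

20

Group the elements of G by the cyclic subgroup they generate; each cyclic subgroup of order d accounts for φ(d) elements.
Cyclic subgroups by order — order 1: 1; order 2: 3; order 3: 1; order 4: 6; order 6: 3; order 12: 6.
Total: 20.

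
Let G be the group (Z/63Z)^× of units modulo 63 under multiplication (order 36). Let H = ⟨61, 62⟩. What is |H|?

12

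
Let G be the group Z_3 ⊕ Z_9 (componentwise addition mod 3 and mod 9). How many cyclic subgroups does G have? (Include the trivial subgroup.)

Each element a generates a cyclic subgroup ⟨a⟩; distinct elements may generate the same one (a cyclic group of order d has φ(d) generators).
Cyclic subgroups by order — order 1: 1; order 3: 4; order 9: 3.
Total: 8.

8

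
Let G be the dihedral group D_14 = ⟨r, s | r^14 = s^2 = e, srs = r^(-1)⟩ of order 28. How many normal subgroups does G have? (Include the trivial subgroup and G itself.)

7

G has 28 subgroups. Checking conjugation-invariance by order — order 1: 1/1 normal; order 2: 1/15 normal; order 4: 0/7 normal; order 7: 1/1 normal; order 14: 3/3 normal; order 28: 1/1 normal.
Total normal subgroups: 7.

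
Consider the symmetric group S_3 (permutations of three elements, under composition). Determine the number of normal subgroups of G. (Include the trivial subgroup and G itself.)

3

G has 6 subgroups. Checking conjugation-invariance by order — order 1: 1/1 normal; order 2: 0/3 normal; order 3: 1/1 normal; order 6: 1/1 normal.
Total normal subgroups: 3.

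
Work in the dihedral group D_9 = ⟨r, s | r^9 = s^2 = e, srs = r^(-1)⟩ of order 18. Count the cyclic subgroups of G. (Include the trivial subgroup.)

A cyclic subgroup of order d is generated by each of its φ(d) elements of order d, so the cyclic subgroups of order d number (#elements of order d)/φ(d).
Cyclic subgroups by order — order 1: 1; order 2: 9; order 3: 1; order 9: 1.
Total: 12.

12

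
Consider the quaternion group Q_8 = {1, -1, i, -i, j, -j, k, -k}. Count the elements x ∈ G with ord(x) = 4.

The elements of order 4 are: i, -i, j, -j, k, -k.
That's 6.

6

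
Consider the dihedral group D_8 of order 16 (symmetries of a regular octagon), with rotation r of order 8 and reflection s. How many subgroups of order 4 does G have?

5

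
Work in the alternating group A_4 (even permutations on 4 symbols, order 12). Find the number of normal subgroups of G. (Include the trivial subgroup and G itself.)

3

G has 10 subgroups. Checking conjugation-invariance by order — order 1: 1/1 normal; order 2: 0/3 normal; order 3: 0/4 normal; order 4: 1/1 normal; order 12: 1/1 normal.
Total normal subgroups: 3.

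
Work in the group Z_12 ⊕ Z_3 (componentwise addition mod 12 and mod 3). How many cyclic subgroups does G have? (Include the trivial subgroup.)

A cyclic subgroup of order d is generated by each of its φ(d) elements of order d, so the cyclic subgroups of order d number (#elements of order d)/φ(d).
Cyclic subgroups by order — order 1: 1; order 2: 1; order 3: 4; order 4: 1; order 6: 4; order 12: 4.
Total: 15.

15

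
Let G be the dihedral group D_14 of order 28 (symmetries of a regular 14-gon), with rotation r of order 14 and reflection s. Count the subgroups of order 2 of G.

15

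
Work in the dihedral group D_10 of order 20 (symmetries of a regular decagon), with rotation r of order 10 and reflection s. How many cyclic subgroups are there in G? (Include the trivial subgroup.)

14

A cyclic subgroup of order d is generated by each of its φ(d) elements of order d, so the cyclic subgroups of order d number (#elements of order d)/φ(d).
Cyclic subgroups by order — order 1: 1; order 2: 11; order 5: 1; order 10: 1.
Total: 14.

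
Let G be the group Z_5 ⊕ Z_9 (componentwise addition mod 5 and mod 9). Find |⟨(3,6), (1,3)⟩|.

15

|⟨(3,6)⟩| = 15 and |⟨(1,3)⟩| = 15, so |H| is a multiple of lcm(15, 15) = 15 and divides |G| = 45.
Closing under the operation: H = {(0,0), (0,3), (0,6), (1,0), (1,3), (1,6), (2,0), (2,3), (2,6), (3,0), (3,3), (3,6), (4,0), (4,3), (4,6)}, so |H| = 15.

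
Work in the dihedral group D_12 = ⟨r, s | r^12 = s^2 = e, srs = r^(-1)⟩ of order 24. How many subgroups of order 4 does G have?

7

|G| = 24 and 4 | 24, so subgroups of order 4 are possible by Lagrange.
The subgroups of order 4 are: {e, r^6, r^4s, r^10s}; {e, r^6, r^5s, r^11s}; {e, r^6, r^2s, r^8s}; {e, r^3, r^6, r^9}; … (7 in all).
So G has 7 subgroups of order 4.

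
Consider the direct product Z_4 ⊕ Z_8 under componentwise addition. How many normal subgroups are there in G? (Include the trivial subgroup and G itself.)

G is abelian, so every subgroup is normal.
G has 22 subgroups in total, hence 22 normal subgroups.

22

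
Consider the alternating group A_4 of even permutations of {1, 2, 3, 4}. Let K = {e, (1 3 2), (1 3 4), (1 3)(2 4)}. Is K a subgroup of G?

No

(1 3 2) ∈ K but its inverse (1 2 3) ∉ K, so K is not a subgroup.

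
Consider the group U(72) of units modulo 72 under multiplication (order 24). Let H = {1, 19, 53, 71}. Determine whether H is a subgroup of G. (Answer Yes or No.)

Yes

|H| = 4 divides |G| = 24, consistent with Lagrange.
H contains the identity, every element's inverse is in H, and H is closed under ·: it is a subgroup.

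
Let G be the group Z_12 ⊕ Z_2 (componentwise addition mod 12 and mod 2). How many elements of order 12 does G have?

8

An element (a,b) has order lcm(ord(a), ord(b)); count pairs with lcm equal to 12.
Enumerating gives 8 such elements.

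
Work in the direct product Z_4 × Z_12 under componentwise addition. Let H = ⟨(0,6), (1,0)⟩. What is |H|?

8

|⟨(0,6)⟩| = 2 and |⟨(1,0)⟩| = 4, so |H| is a multiple of lcm(2, 4) = 4 and divides |G| = 48.
Closing under the operation: H = {(0,0), (0,6), (1,0), (1,6), (2,0), (2,6), (3,0), (3,6)}, so |H| = 8.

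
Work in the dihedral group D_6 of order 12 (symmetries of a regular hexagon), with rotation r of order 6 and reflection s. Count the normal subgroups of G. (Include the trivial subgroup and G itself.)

G has 16 subgroups. Checking conjugation-invariance by order — order 1: 1/1 normal; order 2: 1/7 normal; order 3: 1/1 normal; order 4: 0/3 normal; order 6: 3/3 normal; order 12: 1/1 normal.
Total normal subgroups: 7.

7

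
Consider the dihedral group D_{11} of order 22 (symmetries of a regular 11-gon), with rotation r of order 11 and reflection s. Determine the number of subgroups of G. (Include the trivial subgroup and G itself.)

14

|G| = 22, so by Lagrange every subgroup order divides 22. Divisors: 1, 2, 11, 22.
Subgroups by order — order 1: 1; order 2: 11; order 11: 1; order 22: 1.
Total: 1 + 11 + 1 + 1 = 14.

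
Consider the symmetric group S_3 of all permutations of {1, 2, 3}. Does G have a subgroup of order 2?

Yes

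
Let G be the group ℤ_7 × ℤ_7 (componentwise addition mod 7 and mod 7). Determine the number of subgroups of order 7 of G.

|G| = 49 and 7 | 49, so subgroups of order 7 are possible by Lagrange.
The subgroups of order 7 are: {(0,0), (0,1), (0,2), (0,3), (0,4), (0,5), (0,6)}; {(0,0), (1,0), (2,0), (3,0), (4,0), (5,0), (6,0)}; {(0,0), (1,1), (2,2), (3,3), (4,4), (5,5), (6,6)}; {(0,0), (1,2), (2,4), (3,6), (4,1), (5,3), (6,5)}; … (8 in all).
So G has 8 subgroups of order 7.

8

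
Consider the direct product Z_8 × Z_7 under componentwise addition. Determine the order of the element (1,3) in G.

The order of (1,3) in Z_8 × Z_7 is lcm(ord(1) in Z_8, ord(3) in Z_7).
ord(1) = 8 and ord(3) = 7, so |⟨(1,3)⟩| = lcm(8, 7) = 56.

56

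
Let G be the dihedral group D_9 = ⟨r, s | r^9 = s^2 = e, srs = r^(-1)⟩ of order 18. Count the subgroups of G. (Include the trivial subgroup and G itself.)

|G| = 18, so by Lagrange every subgroup order divides 18. Divisors: 1, 2, 3, 6, 9, 18.
Subgroups by order — order 1: 1; order 2: 9; order 3: 1; order 6: 3; order 9: 1; order 18: 1.
Total: 1 + 9 + 1 + 3 + 1 + 1 = 16.

16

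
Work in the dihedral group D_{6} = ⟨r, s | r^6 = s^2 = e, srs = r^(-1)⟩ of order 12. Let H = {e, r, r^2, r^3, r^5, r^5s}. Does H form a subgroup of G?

No

r^2 ∈ H but its inverse r^4 ∉ H, so H is not a subgroup.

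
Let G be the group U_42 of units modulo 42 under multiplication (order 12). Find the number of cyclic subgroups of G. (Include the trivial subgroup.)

8

Group the elements of G by the cyclic subgroup they generate; each cyclic subgroup of order d accounts for φ(d) elements.
Cyclic subgroups by order — order 1: 1; order 2: 3; order 3: 1; order 6: 3.
Total: 8.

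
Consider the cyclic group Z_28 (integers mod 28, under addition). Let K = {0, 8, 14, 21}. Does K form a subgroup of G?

No

8 ∈ K but its inverse 20 ∉ K, so K is not a subgroup.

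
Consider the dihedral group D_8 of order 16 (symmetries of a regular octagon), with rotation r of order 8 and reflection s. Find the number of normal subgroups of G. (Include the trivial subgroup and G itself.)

G has 19 subgroups. Checking conjugation-invariance by order — order 1: 1/1 normal; order 2: 1/9 normal; order 4: 1/5 normal; order 8: 3/3 normal; order 16: 1/1 normal.
Total normal subgroups: 7.

7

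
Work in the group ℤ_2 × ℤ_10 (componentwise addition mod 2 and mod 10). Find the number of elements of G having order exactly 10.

An element (a,b) has order lcm(ord(a), ord(b)); count pairs with lcm equal to 10.
Enumerating gives 12 such elements.

12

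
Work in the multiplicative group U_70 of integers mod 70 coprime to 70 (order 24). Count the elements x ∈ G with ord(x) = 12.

8

The elements of order 12 are: 3, 17, 23, 33, 37, 47, 53, 67.
That's 8.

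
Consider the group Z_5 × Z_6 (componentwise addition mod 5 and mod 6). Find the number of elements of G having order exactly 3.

2

An element (a,b) has order lcm(ord(a), ord(b)); count pairs with lcm equal to 3.
Enumerating gives 2 such elements.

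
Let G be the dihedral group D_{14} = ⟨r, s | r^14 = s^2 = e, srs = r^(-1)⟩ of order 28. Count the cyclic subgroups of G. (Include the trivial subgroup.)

18

Each element a generates a cyclic subgroup ⟨a⟩; distinct elements may generate the same one (a cyclic group of order d has φ(d) generators).
Cyclic subgroups by order — order 1: 1; order 2: 15; order 7: 1; order 14: 1.
Total: 18.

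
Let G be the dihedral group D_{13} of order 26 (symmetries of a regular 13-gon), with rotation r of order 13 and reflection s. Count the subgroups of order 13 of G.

1

|G| = 26 and 13 | 26, so subgroups of order 13 are possible by Lagrange.
The subgroups of order 13 are: {e, r, r^2, r^3, r^4, r^5, r^6, r^7, r^8, r^9, r^10, r^11, r^12}.
So G has 1 subgroup of order 13.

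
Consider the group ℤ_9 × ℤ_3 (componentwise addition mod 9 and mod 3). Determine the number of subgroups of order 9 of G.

|G| = 27 and 9 | 27, so subgroups of order 9 are possible by Lagrange.
The subgroups of order 9 are: {(0,0), (0,1), (0,2), (3,0), (3,1), (3,2), (6,0), (6,1), (6,2)}; {(0,0), (1,0), (2,0), (3,0), (4,0), (5,0), (6,0), (7,0), (8,0)}; {(0,0), (1,1), (2,2), (3,0), (4,1), (5,2), (6,0), (7,1), (8,2)}; {(0,0), (1,2), (2,1), (3,0), (4,2), (5,1), (6,0), (7,2), (8,1)}.
So G has 4 subgroups of order 9.

4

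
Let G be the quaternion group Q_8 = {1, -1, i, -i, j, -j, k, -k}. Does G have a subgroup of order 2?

2 | 8. A subgroup of order 2 is {1, -1}.

Yes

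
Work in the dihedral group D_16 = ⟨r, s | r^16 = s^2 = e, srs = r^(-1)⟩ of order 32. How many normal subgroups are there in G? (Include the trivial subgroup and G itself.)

G has 36 subgroups. Checking conjugation-invariance by order — order 1: 1/1 normal; order 2: 1/17 normal; order 4: 1/9 normal; order 8: 1/5 normal; order 16: 3/3 normal; order 32: 1/1 normal.
Total normal subgroups: 8.

8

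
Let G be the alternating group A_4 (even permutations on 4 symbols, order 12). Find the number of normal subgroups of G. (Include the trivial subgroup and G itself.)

G has 10 subgroups. Checking conjugation-invariance by order — order 1: 1/1 normal; order 2: 0/3 normal; order 3: 0/4 normal; order 4: 1/1 normal; order 12: 1/1 normal.
Total normal subgroups: 3.

3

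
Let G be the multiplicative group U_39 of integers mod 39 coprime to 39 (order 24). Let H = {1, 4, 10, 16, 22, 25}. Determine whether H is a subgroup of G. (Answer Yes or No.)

|H| = 6 divides |G| = 24, consistent with Lagrange.
H contains the identity, every element's inverse is in H, and H is closed under ·: it is a subgroup.
In fact H = ⟨4⟩.

Yes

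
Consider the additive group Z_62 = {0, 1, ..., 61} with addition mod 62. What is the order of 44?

In Z_62, the order of an element a is n/gcd(a, n).
gcd(44, 62) = 2, so |⟨44⟩| = 62/2 = 31.

31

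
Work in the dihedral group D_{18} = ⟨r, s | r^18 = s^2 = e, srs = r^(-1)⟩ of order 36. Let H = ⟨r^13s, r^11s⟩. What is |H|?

18

|⟨r^13s⟩| = 2 and |⟨r^11s⟩| = 2, so |H| is a multiple of lcm(2, 2) = 2 and divides |G| = 36.
Closing under the operation: H = {e, r^2, r^4, r^6, r^8, r^10, r^12, r^14, r^16, rs, r^3s, r^5s, r^7s, r^9s, r^11s, r^13s, r^15s, r^17s}, so |H| = 18.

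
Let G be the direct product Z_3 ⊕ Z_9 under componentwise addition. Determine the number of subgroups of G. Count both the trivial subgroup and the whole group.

|G| = 27, so by Lagrange every subgroup order divides 27. Divisors: 1, 3, 9, 27.
Subgroups by order — order 1: 1; order 3: 4; order 9: 4; order 27: 1.
Total: 1 + 4 + 4 + 1 = 10.

10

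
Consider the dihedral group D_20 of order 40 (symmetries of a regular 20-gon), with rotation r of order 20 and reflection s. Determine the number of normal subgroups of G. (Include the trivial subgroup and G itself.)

9

G has 48 subgroups. Checking conjugation-invariance by order — order 1: 1/1 normal; order 2: 1/21 normal; order 4: 1/11 normal; order 5: 1/1 normal; order 8: 0/5 normal; order 10: 1/5 normal; order 20: 3/3 normal; order 40: 1/1 normal.
Total normal subgroups: 9.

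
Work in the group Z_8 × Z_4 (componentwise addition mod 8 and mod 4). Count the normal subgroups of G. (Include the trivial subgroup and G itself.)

G is abelian, so every subgroup is normal.
G has 22 subgroups in total, hence 22 normal subgroups.

22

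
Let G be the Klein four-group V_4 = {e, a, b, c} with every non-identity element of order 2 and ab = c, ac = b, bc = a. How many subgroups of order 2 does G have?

3

|G| = 4 and 2 | 4, so subgroups of order 2 are possible by Lagrange.
The subgroups of order 2 are: {e, a}; {e, b}; {e, c}.
So G has 3 subgroups of order 2.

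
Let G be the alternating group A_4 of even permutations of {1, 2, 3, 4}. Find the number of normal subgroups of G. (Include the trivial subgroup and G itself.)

G has 10 subgroups. Checking conjugation-invariance by order — order 1: 1/1 normal; order 2: 0/3 normal; order 3: 0/4 normal; order 4: 1/1 normal; order 12: 1/1 normal.
Total normal subgroups: 3.

3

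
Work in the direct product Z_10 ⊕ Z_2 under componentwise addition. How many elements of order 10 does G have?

12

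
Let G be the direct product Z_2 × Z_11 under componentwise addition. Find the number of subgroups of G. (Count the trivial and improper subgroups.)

4

|G| = 22, so by Lagrange every subgroup order divides 22. Divisors: 1, 2, 11, 22.
Subgroups by order — order 1: 1; order 2: 1; order 11: 1; order 22: 1.
Total: 1 + 1 + 1 + 1 = 4.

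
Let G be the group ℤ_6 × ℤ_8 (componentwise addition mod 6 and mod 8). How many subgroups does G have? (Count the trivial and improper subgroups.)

22

|G| = 48, so by Lagrange every subgroup order divides 48. Divisors: 1, 2, 3, 4, 6, 8, 12, 16, 24, 48.
Subgroups by order — order 1: 1; order 2: 3; order 3: 1; order 4: 3; order 6: 3; order 8: 3; order 12: 3; order 16: 1; order 24: 3; order 48: 1.
Total: 1 + 3 + 1 + 3 + 3 + 3 + 3 + 1 + 3 + 1 = 22.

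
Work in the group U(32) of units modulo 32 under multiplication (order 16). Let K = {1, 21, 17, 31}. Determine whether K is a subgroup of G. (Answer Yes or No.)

21 ∈ K but its inverse 29 ∉ K, so K is not a subgroup.

No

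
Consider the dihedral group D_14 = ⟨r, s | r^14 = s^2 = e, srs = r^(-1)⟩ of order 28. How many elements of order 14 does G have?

6

The elements of order 14 are: r, r^3, r^5, r^9, r^11, r^13.
That's 6.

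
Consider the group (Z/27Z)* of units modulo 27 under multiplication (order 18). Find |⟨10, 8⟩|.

|⟨10⟩| = 3 and |⟨8⟩| = 6, so |H| is a multiple of lcm(3, 6) = 6 and divides |G| = 18.
Closing under the operation: H = {1, 8, 10, 17, 19, 26}, so |H| = 6.

6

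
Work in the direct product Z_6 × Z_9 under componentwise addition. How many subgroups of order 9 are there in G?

4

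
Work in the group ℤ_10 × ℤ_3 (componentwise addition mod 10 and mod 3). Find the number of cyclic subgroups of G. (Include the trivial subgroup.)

8

Each element a generates a cyclic subgroup ⟨a⟩; distinct elements may generate the same one (a cyclic group of order d has φ(d) generators).
Cyclic subgroups by order — order 1: 1; order 2: 1; order 3: 1; order 5: 1; order 6: 1; order 10: 1; order 15: 1; order 30: 1.
Total: 8.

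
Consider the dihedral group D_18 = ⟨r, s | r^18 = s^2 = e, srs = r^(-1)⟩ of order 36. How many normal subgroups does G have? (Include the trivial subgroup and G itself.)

G has 45 subgroups. Checking conjugation-invariance by order — order 1: 1/1 normal; order 2: 1/19 normal; order 3: 1/1 normal; order 4: 0/9 normal; order 6: 1/7 normal; order 9: 1/1 normal; order 12: 0/3 normal; order 18: 3/3 normal; order 36: 1/1 normal.
Total normal subgroups: 9.

9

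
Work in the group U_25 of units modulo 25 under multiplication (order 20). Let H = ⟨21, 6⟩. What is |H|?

5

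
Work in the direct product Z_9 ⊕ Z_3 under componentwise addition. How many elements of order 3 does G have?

8

An element (a,b) has order lcm(ord(a), ord(b)); count pairs with lcm equal to 3.
Enumerating gives 8 such elements.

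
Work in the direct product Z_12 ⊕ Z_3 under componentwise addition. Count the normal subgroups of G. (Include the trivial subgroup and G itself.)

18

G is abelian, so every subgroup is normal.
G has 18 subgroups in total, hence 18 normal subgroups.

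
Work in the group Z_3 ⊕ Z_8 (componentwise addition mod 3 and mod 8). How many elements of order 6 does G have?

2

An element (a,b) has order lcm(ord(a), ord(b)); count pairs with lcm equal to 6.
Enumerating gives 2 such elements.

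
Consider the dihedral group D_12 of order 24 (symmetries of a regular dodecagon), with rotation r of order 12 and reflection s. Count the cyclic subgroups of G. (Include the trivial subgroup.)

Each element a generates a cyclic subgroup ⟨a⟩; distinct elements may generate the same one (a cyclic group of order d has φ(d) generators).
Cyclic subgroups by order — order 1: 1; order 2: 13; order 3: 1; order 4: 1; order 6: 1; order 12: 1.
Total: 18.

18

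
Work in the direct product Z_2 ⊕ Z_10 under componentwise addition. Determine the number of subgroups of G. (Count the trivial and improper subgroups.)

10

|G| = 20, so by Lagrange every subgroup order divides 20. Divisors: 1, 2, 4, 5, 10, 20.
Subgroups by order — order 1: 1; order 2: 3; order 4: 1; order 5: 1; order 10: 3; order 20: 1.
Total: 1 + 3 + 1 + 1 + 3 + 1 = 10.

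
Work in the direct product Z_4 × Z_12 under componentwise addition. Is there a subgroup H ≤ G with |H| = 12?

12 | 48. A subgroup of order 12 is {(0,0), (0,1), (0,2), (0,3), (0,4), (0,5), (0,6), (0,7), (0,8), (0,9), (0,10), (0,11)}.

Yes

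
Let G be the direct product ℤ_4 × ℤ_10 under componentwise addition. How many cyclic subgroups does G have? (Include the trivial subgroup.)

A cyclic subgroup of order d is generated by each of its φ(d) elements of order d, so the cyclic subgroups of order d number (#elements of order d)/φ(d).
Cyclic subgroups by order — order 1: 1; order 2: 3; order 4: 2; order 5: 1; order 10: 3; order 20: 2.
Total: 12.

12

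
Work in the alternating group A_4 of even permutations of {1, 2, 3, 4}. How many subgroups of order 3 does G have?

|G| = 12 and 3 | 12, so subgroups of order 3 are possible by Lagrange.
The subgroups of order 3 are: {e, (1 2 3), (1 3 2)}; {e, (1 2 4), (1 4 2)}; {e, (1 3 4), (1 4 3)}; {e, (2 3 4), (2 4 3)}.
So G has 4 subgroups of order 3.

4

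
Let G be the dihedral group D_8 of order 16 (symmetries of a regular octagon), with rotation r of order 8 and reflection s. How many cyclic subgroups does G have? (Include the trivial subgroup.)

12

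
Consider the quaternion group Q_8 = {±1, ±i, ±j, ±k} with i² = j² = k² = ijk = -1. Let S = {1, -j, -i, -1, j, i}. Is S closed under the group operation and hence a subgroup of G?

No

|S| = 6 does not divide |G| = 8, so by Lagrange S is not a subgroup.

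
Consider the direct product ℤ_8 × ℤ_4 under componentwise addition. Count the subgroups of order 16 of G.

3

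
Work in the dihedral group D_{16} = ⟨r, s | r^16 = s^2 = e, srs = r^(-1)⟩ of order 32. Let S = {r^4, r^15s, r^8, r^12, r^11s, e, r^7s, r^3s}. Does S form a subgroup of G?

Yes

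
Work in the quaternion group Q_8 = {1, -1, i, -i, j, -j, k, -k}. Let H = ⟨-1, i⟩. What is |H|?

4

|⟨-1⟩| = 2 and |⟨i⟩| = 4, so |H| is a multiple of lcm(2, 4) = 4 and divides |G| = 8.
Closing under the operation: H = {1, -1, i, -i}, so |H| = 4.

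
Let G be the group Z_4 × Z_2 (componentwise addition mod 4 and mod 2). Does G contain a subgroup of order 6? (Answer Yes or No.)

6 does not divide |G| = 8, so by Lagrange no subgroup of order 6 exists.

No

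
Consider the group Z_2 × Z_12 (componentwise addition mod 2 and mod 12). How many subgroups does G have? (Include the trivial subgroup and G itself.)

16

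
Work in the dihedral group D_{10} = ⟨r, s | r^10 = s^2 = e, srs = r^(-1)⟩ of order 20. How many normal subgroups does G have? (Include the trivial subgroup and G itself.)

7

G has 22 subgroups. Checking conjugation-invariance by order — order 1: 1/1 normal; order 2: 1/11 normal; order 4: 0/5 normal; order 5: 1/1 normal; order 10: 3/3 normal; order 20: 1/1 normal.
Total normal subgroups: 7.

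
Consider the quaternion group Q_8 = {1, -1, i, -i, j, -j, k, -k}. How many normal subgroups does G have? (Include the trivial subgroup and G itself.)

6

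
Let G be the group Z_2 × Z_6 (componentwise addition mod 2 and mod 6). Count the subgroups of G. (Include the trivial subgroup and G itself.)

|G| = 12, so by Lagrange every subgroup order divides 12. Divisors: 1, 2, 3, 4, 6, 12.
Subgroups by order — order 1: 1; order 2: 3; order 3: 1; order 4: 1; order 6: 3; order 12: 1.
Total: 1 + 3 + 1 + 1 + 3 + 1 = 10.

10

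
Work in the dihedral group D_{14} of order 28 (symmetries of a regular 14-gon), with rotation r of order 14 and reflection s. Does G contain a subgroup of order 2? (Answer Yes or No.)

2 | 28. A subgroup of order 2 is {e, r^10s}.

Yes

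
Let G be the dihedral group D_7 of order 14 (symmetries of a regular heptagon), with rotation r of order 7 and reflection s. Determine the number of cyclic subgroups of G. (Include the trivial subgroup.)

Group the elements of G by the cyclic subgroup they generate; each cyclic subgroup of order d accounts for φ(d) elements.
Cyclic subgroups by order — order 1: 1; order 2: 7; order 7: 1.
Total: 9.

9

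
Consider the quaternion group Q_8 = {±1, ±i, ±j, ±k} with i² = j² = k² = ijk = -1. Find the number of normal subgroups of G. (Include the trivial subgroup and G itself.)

6

G has 6 subgroups. Checking conjugation-invariance by order — order 1: 1/1 normal; order 2: 1/1 normal; order 4: 3/3 normal; order 8: 1/1 normal.
Total normal subgroups: 6.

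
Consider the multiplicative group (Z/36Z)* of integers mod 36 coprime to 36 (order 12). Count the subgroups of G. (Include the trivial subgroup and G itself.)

|G| = 12, so by Lagrange every subgroup order divides 12. Divisors: 1, 2, 3, 4, 6, 12.
Subgroups by order — order 1: 1; order 2: 3; order 3: 1; order 4: 1; order 6: 3; order 12: 1.
Total: 1 + 3 + 1 + 1 + 3 + 1 = 10.

10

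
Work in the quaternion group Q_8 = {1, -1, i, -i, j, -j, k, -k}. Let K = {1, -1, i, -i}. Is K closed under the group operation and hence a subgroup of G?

|K| = 4 divides |G| = 8, consistent with Lagrange.
K contains the identity, every element's inverse is in K, and K is closed under ·: it is a subgroup.
In fact K = ⟨-i⟩.

Yes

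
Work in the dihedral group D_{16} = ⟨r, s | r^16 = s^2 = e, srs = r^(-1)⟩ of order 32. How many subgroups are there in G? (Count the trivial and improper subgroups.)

36

|G| = 32, so by Lagrange every subgroup order divides 32. Divisors: 1, 2, 4, 8, 16, 32.
Subgroups by order — order 1: 1; order 2: 17; order 4: 9; order 8: 5; order 16: 3; order 32: 1.
Total: 1 + 17 + 9 + 5 + 3 + 1 = 36.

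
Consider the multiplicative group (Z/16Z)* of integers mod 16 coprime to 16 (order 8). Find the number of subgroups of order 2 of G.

|G| = 8 and 2 | 8, so subgroups of order 2 are possible by Lagrange.
The subgroups of order 2 are: {1, 15}; {1, 7}; {1, 9}.
So G has 3 subgroups of order 2.

3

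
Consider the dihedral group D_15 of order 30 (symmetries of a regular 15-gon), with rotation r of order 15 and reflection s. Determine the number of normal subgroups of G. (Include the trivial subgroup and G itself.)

5

G has 28 subgroups. Checking conjugation-invariance by order — order 1: 1/1 normal; order 2: 0/15 normal; order 3: 1/1 normal; order 5: 1/1 normal; order 6: 0/5 normal; order 10: 0/3 normal; order 15: 1/1 normal; order 30: 1/1 normal.
Total normal subgroups: 5.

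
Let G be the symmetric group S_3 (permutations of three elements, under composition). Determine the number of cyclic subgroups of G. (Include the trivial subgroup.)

Group the elements of G by the cyclic subgroup they generate; each cyclic subgroup of order d accounts for φ(d) elements.
Cyclic subgroups by order — order 1: 1; order 2: 3; order 3: 1.
Total: 5.

5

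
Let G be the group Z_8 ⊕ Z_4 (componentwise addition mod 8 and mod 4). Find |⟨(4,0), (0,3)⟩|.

8

|⟨(4,0)⟩| = 2 and |⟨(0,3)⟩| = 4, so |H| is a multiple of lcm(2, 4) = 4 and divides |G| = 32.
Closing under the operation: H = {(0,0), (0,1), (0,2), (0,3), (4,0), (4,1), (4,2), (4,3)}, so |H| = 8.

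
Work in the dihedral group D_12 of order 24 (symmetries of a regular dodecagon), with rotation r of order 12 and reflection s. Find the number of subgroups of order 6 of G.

|G| = 24 and 6 | 24, so subgroups of order 6 are possible by Lagrange.
The subgroups of order 6 are: {e, r^2, r^4, r^6, r^8, r^10}; {e, r^4, r^8, r^2s, r^6s, r^10s}; {e, r^4, r^8, r^3s, r^7s, r^11s}; {e, r^4, r^8, s, r^4s, r^8s}; … (5 in all).
So G has 5 subgroups of order 6.

5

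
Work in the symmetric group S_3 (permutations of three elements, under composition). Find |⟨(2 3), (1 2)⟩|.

6

|⟨(2 3)⟩| = 2 and |⟨(1 2)⟩| = 2, so |H| is a multiple of lcm(2, 2) = 2 and divides |G| = 6.
Closing {(2 3), (1 2)} under the group operation gives all of G, so |H| = 6.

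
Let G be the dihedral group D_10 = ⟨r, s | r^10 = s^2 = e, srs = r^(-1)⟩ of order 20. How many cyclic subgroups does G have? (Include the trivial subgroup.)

14

Group the elements of G by the cyclic subgroup they generate; each cyclic subgroup of order d accounts for φ(d) elements.
Cyclic subgroups by order — order 1: 1; order 2: 11; order 5: 1; order 10: 1.
Total: 14.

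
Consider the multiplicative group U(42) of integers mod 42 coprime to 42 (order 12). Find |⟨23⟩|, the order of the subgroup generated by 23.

6

Compute successive powers of 23 mod 42: 23, 25, 29, 37, 11, 1; 23^6 ≡ 1 (mod 42).
So |⟨23⟩| = 6.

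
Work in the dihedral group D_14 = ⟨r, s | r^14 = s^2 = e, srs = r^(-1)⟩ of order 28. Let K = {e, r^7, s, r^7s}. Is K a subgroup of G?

Yes

|K| = 4 divides |G| = 28, consistent with Lagrange.
K contains the identity, every element's inverse is in K, and K is closed under ·: it is a subgroup.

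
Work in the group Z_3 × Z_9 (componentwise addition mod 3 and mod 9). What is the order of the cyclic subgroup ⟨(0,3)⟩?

3

The order of (0,3) in Z_3 × Z_9 is lcm(ord(0) in Z_3, ord(3) in Z_9).
ord(0) = 1 and ord(3) = 3, so |⟨(0,3)⟩| = lcm(1, 3) = 3.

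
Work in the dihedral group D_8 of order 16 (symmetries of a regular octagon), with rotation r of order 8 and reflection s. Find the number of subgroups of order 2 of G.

9

|G| = 16 and 2 | 16, so subgroups of order 2 are possible by Lagrange.
The subgroups of order 2 are: {e, r^2s}; {e, r^3s}; {e, r^4}; {e, r^4s}; … (9 in all).
So G has 9 subgroups of order 2.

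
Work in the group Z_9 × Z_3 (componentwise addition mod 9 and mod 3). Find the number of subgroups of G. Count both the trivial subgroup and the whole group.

|G| = 27, so by Lagrange every subgroup order divides 27. Divisors: 1, 3, 9, 27.
Subgroups by order — order 1: 1; order 3: 4; order 9: 4; order 27: 1.
Total: 1 + 4 + 4 + 1 = 10.

10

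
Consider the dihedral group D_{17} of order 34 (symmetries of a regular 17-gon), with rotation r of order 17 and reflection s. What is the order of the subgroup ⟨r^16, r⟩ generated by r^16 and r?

17

|⟨r^16⟩| = 17 and |⟨r⟩| = 17, so |H| is a multiple of lcm(17, 17) = 17 and divides |G| = 34.
Closing under the operation: H = {e, r, r^2, r^3, r^4, r^5, r^6, r^7, r^8, r^9, r^10, r^11, r^12, r^13, r^14, r^15, r^16}, so |H| = 17.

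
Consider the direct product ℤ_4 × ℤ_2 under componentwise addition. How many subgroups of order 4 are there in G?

3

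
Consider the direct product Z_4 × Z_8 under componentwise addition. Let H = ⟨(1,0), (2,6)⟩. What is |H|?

|⟨(1,0)⟩| = 4 and |⟨(2,6)⟩| = 4, so |H| is a multiple of lcm(4, 4) = 4 and divides |G| = 32.
Closing under the operation: H = {(0,0), (0,2), (0,4), (0,6), (1,0), (1,2), (1,4), (1,6), (2,0), (2,2), (2,4), (2,6), (3,0), (3,2), (3,4), (3,6)}, so |H| = 16.

16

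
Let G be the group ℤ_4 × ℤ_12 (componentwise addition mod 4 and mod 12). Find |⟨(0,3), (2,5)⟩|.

24

|⟨(0,3)⟩| = 4 and |⟨(2,5)⟩| = 12, so |H| is a multiple of lcm(4, 12) = 12 and divides |G| = 48.
Closing under the operation: H = {(0,0), (0,1), (0,2), (0,3), (0,4), (0,5), (0,6), (0,7), (0,8), (0,9), (0,10), (0,11), (2,0), (2,1), (2,2), (2,3), (2,4), (2,5), (2,6), (2,7), (2,8), (2,9), (2,10), (2,11)}, so |H| = 24.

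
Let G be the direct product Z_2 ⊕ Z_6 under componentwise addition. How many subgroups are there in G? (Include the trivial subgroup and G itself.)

10

|G| = 12, so by Lagrange every subgroup order divides 12. Divisors: 1, 2, 3, 4, 6, 12.
Subgroups by order — order 1: 1; order 2: 3; order 3: 1; order 4: 1; order 6: 3; order 12: 1.
Total: 1 + 3 + 1 + 1 + 3 + 1 = 10.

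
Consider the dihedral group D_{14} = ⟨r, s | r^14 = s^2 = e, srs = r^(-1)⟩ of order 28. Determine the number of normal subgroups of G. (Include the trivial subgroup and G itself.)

G has 28 subgroups. Checking conjugation-invariance by order — order 1: 1/1 normal; order 2: 1/15 normal; order 4: 0/7 normal; order 7: 1/1 normal; order 14: 3/3 normal; order 28: 1/1 normal.
Total normal subgroups: 7.

7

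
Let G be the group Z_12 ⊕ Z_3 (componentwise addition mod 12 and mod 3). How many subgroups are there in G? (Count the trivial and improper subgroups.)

18

|G| = 36, so by Lagrange every subgroup order divides 36. Divisors: 1, 2, 3, 4, 6, 9, 12, 18, 36.
Subgroups by order — order 1: 1; order 2: 1; order 3: 4; order 4: 1; order 6: 4; order 9: 1; order 12: 4; order 18: 1; order 36: 1.
Total: 1 + 1 + 4 + 1 + 4 + 1 + 4 + 1 + 1 = 18.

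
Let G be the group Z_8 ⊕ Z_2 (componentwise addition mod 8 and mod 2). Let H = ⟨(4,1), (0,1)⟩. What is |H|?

4

|⟨(4,1)⟩| = 2 and |⟨(0,1)⟩| = 2, so |H| is a multiple of lcm(2, 2) = 2 and divides |G| = 16.
Closing under the operation: H = {(0,0), (0,1), (4,0), (4,1)}, so |H| = 4.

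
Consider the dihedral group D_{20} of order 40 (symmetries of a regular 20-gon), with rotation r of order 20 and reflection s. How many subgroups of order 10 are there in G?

|G| = 40 and 10 | 40, so subgroups of order 10 are possible by Lagrange.
The subgroups of order 10 are: {e, r^2, r^4, r^6, r^8, r^10, r^12, r^14, r^16, r^18}; {e, r^4, r^8, r^12, r^16, r^2s, r^6s, r^10s, r^14s, r^18s}; {e, r^4, r^8, r^12, r^16, r^3s, r^7s, r^11s, r^15s, r^19s}; {e, r^4, r^8, r^12, r^16, s, r^4s, r^8s, r^12s, r^16s}; … (5 in all).
So G has 5 subgroups of order 10.

5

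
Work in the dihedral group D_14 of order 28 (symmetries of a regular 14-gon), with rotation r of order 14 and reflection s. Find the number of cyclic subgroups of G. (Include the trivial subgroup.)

18

Group the elements of G by the cyclic subgroup they generate; each cyclic subgroup of order d accounts for φ(d) elements.
Cyclic subgroups by order — order 1: 1; order 2: 15; order 7: 1; order 14: 1.
Total: 18.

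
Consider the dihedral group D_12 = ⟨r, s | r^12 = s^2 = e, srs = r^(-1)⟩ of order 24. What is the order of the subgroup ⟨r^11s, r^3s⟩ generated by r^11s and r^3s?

6

|⟨r^11s⟩| = 2 and |⟨r^3s⟩| = 2, so |H| is a multiple of lcm(2, 2) = 2 and divides |G| = 24.
Closing under the operation: H = {e, r^4, r^8, r^3s, r^7s, r^11s}, so |H| = 6.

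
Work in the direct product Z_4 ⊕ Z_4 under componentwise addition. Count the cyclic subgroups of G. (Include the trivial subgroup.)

10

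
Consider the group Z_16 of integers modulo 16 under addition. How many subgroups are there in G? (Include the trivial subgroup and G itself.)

5

Subgroups of the cyclic group Z_16 correspond bijectively to divisors of 16.
Divisors of 16: 1, 2, 4, 8, 16.
So Z_16 has 5 subgroups.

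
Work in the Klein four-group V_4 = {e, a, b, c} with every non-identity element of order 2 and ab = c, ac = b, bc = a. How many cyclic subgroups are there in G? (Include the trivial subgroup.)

4

A cyclic subgroup of order d is generated by each of its φ(d) elements of order d, so the cyclic subgroups of order d number (#elements of order d)/φ(d).
Cyclic subgroups by order — order 1: 1; order 2: 3.
Total: 4.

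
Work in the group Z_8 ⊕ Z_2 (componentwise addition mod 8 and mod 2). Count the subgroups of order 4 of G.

3

|G| = 16 and 4 | 16, so subgroups of order 4 are possible by Lagrange.
The subgroups of order 4 are: {(0,0), (0,1), (4,0), (4,1)}; {(0,0), (2,0), (4,0), (6,0)}; {(0,0), (2,1), (4,0), (6,1)}.
So G has 3 subgroups of order 4.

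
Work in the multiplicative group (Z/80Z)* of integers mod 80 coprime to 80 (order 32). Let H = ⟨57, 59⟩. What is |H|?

16

|⟨57⟩| = 4 and |⟨59⟩| = 4, so |H| is a multiple of lcm(4, 4) = 4 and divides |G| = 32.
Closing under the operation: H = {1, 3, 9, 11, 17, 19, 27, 33, 41, 43, 49, 51, 57, 59, 67, 73}, so |H| = 16.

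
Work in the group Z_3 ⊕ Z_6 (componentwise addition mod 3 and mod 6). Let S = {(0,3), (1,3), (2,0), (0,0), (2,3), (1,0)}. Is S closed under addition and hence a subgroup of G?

Yes

|S| = 6 divides |G| = 18, consistent with Lagrange.
S contains the identity, every element's inverse is in S, and S is closed under +: it is a subgroup.
In fact S = ⟨(2,3)⟩.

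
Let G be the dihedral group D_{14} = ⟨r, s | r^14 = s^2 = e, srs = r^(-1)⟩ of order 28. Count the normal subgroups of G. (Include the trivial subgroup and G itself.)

G has 28 subgroups. Checking conjugation-invariance by order — order 1: 1/1 normal; order 2: 1/15 normal; order 4: 0/7 normal; order 7: 1/1 normal; order 14: 3/3 normal; order 28: 1/1 normal.
Total normal subgroups: 7.

7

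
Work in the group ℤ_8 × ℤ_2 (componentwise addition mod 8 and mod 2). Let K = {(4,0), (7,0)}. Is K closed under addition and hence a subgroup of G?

No

The identity (0,0) ∉ K, so K is not a subgroup.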